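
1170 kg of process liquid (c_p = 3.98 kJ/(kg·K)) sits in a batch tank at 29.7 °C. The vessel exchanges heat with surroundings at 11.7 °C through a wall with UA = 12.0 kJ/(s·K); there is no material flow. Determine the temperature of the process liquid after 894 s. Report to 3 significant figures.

Lumped-capacitance energy balance: M c_p dT/dt = UA(T_amb − T).
dT/dt = (T_ss − T)/τ with T_ss = T_amb = 11.700 °C, τ = M c_p/UA = 1170·3.98/12.0 = 388.05 s.
Solution: T(t) = T_ss + (T₀ − T_ss) e^(−t/τ).
T(894) = 11.700 + (18.000)·0.099876 = 13.498 °C.

13.5 °C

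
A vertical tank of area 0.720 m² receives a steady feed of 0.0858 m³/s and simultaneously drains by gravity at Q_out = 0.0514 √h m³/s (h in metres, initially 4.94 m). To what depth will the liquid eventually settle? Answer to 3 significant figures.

Level balance: A dh/dt = 0.0858 − 0.0514 √h. Setting dh/dt = 0:
Q_in = 0.0514 √h_ss ⇒ √h_ss = 0.0858/0.0514 = 1.6693.
h_ss = 1.6693² = 2.7864 m. (Since h₀ = 4.94 m > h_ss, the level will fall toward this value.)

2.79 m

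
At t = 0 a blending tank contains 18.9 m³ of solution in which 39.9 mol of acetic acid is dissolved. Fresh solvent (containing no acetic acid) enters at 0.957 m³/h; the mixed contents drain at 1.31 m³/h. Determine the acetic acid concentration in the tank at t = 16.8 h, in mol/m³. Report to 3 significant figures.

Let m(t) be the amount of acetic acid. Volume: V(t) = V₀ + (Q_in − Q_out) t = 18.9 − 0.35300 t; V(16.8) = 12.970 m³.
Species balance (pure solvent in): dm/dt = −Q_out · m/V(t).
Separate: dm/m = −Q_out dt/V(t) ⇒ ln(m/m₀) = −(Q_out/(Q_in−Q_out)) ln(V/V₀).
m = m₀ (V₀/V)^(Q_out/(Q_in−Q_out)) = 39.9 × (18.9/12.970)^(-3.7110) = 9.8647 mol.
C = m/V = 9.8647/12.970 = 0.76061 mol/m³.

0.761 mol/m³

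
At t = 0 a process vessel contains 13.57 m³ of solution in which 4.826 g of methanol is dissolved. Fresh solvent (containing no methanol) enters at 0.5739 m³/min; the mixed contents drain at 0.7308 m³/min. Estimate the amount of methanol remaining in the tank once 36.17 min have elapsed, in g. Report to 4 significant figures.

0.3872 g

Let m(t) be the amount of methanol. Volume: V(t) = V₀ + (Q_in − Q_out) t = 13.57 − 0.156900 t; V(36.17) = 7.89493 m³.
Solute balance: dm/dt = 0 − Q_out C = −Q_out m/V(t).
dm/m = −Q_out dt/(V₀ − 0.156900 t); integrating gives ln(m/m₀) = −(Q_out/(Q_in−Q_out)) ln(V/V₀).
m = m₀ (V₀/V)^(Q_out/(Q_in−Q_out)) = 4.826 × (13.57/7.89493)^(-4.65774) = 0.387203 g.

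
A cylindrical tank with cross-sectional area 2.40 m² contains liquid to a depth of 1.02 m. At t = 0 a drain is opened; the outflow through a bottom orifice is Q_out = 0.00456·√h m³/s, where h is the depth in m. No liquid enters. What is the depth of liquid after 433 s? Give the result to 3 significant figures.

0.358 m

With no inflow, A dh/dt = −0.00456 √h.
∫ h^(−1/2) dh = −(0.00456/A) ∫ dt, giving 2√h = 2√h₀ − (0.00456/A) t.
√h = √1.02 − 0.00456·433/(2·2.40) = 1.0100 − 0.41135 = 0.59860.
h = 0.59860² = 0.35832 m.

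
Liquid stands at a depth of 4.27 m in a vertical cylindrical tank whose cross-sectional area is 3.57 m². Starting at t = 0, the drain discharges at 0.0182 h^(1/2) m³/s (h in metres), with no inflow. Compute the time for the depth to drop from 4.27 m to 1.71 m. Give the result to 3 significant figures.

298 s

Unsteady balance on liquid volume: A dh/dt = −0.0182 √h.
∫ h^(−1/2) dh = −(0.0182/A) ∫ dt, giving 2√h = 2√h₀ − (0.0182/A) t.
t = 2A(√h₀ − √h)/0.0182 = 2·3.57·(√4.27 − √1.71)/0.0182
  = 7.1400 × (2.0664 − 1.3077) / 0.0182 = 297.65 s.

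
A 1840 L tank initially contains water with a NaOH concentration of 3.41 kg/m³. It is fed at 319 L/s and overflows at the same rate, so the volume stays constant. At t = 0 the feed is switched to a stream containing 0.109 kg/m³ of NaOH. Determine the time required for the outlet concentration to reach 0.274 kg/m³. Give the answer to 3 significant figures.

Species balance on the tank: V dC/dt = Q(C_in − C), so τ = V/Q = 5.7680 s.
C(t) = C_in + (C₀ − C_in) e^(−t/τ). Set C = 0.274 and solve for t:
e^(−t/τ) = (C − C_in)/(C₀ − C_in) = (0.274 − 0.109)/(3.41 − 0.109) = 0.049985
t = −τ ln(…) = 5.7680 × 2.9960 = 17.281 s.

17.3 s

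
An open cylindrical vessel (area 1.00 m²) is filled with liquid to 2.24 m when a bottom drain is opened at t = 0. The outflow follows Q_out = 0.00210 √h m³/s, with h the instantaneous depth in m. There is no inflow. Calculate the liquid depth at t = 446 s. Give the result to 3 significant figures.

1.06 m

A dh/dt = −Q_out = −0.00210 √h.
This is separable: 2 d(√h)/dt = −0.00210/A, so √h = √h₀ − (0.00210/(2A)) t.
√h = √2.24 − 0.00210·446/(2·1.00) = 1.4967 − 0.46830 = 1.0284.
h = 1.0284² = 1.0575 m.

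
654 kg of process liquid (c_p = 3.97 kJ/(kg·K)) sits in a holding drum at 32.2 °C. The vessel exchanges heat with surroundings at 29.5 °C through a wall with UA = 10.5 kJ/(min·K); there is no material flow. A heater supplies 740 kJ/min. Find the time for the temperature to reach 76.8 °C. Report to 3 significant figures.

265 min

Lumped-capacitance energy balance: M c_p dT/dt = UA(T_amb − T) + Q̇.
τ = M c_p/UA = 247.27 min; T_ss = T_amb + Q̇/UA = 29.5 + 740/10.5 = 99.976 °C.
T(t) = T_ss + (T₀ − T_ss)e^(−t/τ); set T = 76.8:
t = −τ ln[(T − T_ss)/(T₀ − T_ss)] = −247.27 · ln(0.34195) = 265.35 min.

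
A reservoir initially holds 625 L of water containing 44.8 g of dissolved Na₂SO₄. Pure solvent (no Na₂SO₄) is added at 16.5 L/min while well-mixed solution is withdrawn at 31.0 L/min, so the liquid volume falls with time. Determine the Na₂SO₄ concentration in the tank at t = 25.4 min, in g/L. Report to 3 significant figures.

0.0260 g/L

Total volume: dV/dt = Q_in − Q_out = -14.500 L/min, so V(t) = 625 − 14.500 t and V(25.4) = 256.70 L.
No Na₂SO₄ enters, so dm/dt = −Q_out · (m/V).
Separate: dm/m = −Q_out dt/V(t) ⇒ ln(m/m₀) = −(Q_out/(Q_in−Q_out)) ln(V/V₀).
m = m₀ (V₀/V)^(Q_out/(Q_in−Q_out)) = 44.8 × (625/256.70)^(-2.1379) = 6.6845 g.
C = m/V = 6.6845/256.70 = 0.026040 g/L.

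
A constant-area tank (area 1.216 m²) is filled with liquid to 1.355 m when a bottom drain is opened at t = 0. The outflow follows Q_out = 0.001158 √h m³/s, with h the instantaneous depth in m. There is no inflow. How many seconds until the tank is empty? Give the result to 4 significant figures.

With no inflow, A dh/dt = −0.001158 √h.
∫ h^(−1/2) dh = −(0.001158/A) ∫ dt, giving 2√h = 2√h₀ − (0.001158/A) t.
Set h = 0: 2√h₀ = (0.001158/A) t_empty ⇒ t_empty = 2A√h₀/0.001158.
t_empty = 2·1.216·√1.355/0.001158 = 2.43200·1.16404/0.001158 = 2444.69 s.

2445 s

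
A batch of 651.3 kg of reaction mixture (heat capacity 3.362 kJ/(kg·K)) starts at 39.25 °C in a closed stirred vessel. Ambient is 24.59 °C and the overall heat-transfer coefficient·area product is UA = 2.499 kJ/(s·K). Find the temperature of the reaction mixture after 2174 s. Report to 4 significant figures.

25.82 °C

Energy balance: M c_p dT/dt = −UA(T − T_amb).
dT/dt = (T_ss − T)/τ with T_ss = T_amb = 24.5900 °C, τ = M c_p/UA = 651.3·3.362/2.499 = 876.219 s.
This is linear first-order; T(t) = T_ss + (T₀ − T_ss) e^(−t/τ).
T(2174) = 24.5900 + (14.6600)·0.0836498 = 25.8163 °C.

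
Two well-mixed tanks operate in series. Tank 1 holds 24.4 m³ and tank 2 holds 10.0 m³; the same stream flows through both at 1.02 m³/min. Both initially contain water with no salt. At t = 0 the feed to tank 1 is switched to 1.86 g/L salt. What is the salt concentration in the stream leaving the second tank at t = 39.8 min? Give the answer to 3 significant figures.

1.29 g/L

Time constants: τᵢ = Vᵢ/Q for each well-mixed tank.
τ₁ = 24.4/1.02 = 23.922 min; τ₂ = 10.0/1.02 = 9.8039 min.
Tank 1: C₁ = C_in(1 − e^(−t/τ₁)). Tank 2 (τ₁ ≠ τ₂): C₂ = C_in[1 − (τ₁ e^(−t/τ₁) − τ₂ e^(−t/τ₂))/(τ₁ − τ₂)].
At t = 39.8: e^(−t/τ₁) = 0.18942, e^(−t/τ₂) = 0.017256.
C₂ = 1.86·[1 − (23.922·0.18942 − 9.8039·0.017256)/(14.118)] = 1.86·0.69102 = 1.2853 g/L.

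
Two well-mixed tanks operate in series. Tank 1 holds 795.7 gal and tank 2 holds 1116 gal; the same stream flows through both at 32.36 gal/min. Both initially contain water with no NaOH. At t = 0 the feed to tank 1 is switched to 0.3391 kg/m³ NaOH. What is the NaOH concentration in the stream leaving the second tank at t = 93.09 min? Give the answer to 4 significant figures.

0.2788 kg/m³

Species balance on tank i: dCᵢ/dt = (Cᵢ₋₁ − Cᵢ)/τᵢ with τᵢ = Vᵢ/Q.
τ₁ = 795.7/32.36 = 24.5890 min; τ₂ = 1116/32.36 = 34.4870 min.
Tank 1: C₁ = C_in(1 − e^(−t/τ₁)). Tank 2 (τ₁ ≠ τ₂): C₂ = C_in[1 − (τ₁ e^(−t/τ₁) − τ₂ e^(−t/τ₂))/(τ₁ − τ₂)].
At t = 93.09: e^(−t/τ₁) = 0.0226898, e^(−t/τ₂) = 0.0672542.
C₂ = 0.3391·[1 − (24.5890·0.0226898 − 34.4870·0.0672542)/(-9.89802)] = 0.3391·0.822038 = 0.278753 kg/m³.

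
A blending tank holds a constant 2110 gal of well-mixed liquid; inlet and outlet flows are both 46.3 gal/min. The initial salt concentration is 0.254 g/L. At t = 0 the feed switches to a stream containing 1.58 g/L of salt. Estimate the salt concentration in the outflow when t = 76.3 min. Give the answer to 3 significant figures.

Transient balance on the dissolved component: V dC/dt = Q(C_in − C).
So dC/dt = (C_in − C)/τ with τ = V/Q = 2110/46.3 = 45.572 min.
Integrating: C(t) = C_in + (C₀ − C_in) e^(−t/τ).
C(76.3) = 1.58 + (0.254 − 1.58)·e^(−76.3/45.572) = 1.58 + (-1.3260)·0.18745 = 1.3314 g/L.

1.33 g/L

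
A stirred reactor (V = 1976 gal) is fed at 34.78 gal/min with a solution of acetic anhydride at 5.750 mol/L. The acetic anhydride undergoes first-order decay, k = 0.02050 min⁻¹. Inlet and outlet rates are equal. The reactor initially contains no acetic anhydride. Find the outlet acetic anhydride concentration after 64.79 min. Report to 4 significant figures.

Accumulation = in − out − consumed: V dC/dt = Q C_in − Q C − k V C.
This is linear with rate a = Q/V + k = 0.0381012 min⁻¹.
C_ss = Q C_in/(Q + kV) = 2.65627 mol/L; C(t) = C_ss + (C₀ − C_ss) e^(−a t).
C(64.79) = 2.65627 + (-2.65627)·e^(−0.0381012·64.79) = 2.65627 + (-2.65627)·0.0847053 = 2.43127 mol/L.

2.431 mol/L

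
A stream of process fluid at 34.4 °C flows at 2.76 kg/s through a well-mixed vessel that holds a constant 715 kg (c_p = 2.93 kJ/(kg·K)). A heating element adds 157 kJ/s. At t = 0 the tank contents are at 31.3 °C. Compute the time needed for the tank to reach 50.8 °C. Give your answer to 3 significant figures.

Heat balance on the well-mixed liquid: M c_p dT/dt = ṁ c_p (T_in − T) + 157.
τ = M/ṁ = 259.06 s; T_ss = T_in + Q̇/(ṁ c_p) = 53.814 °C.
T(t) = T_ss + (T₀ − T_ss) e^(−t/τ). Set T = 50.8:
e^(−t/τ) = (50.8 − 53.814)/(31.3 − 53.814) = 0.13389
t = −259.06 · ln(0.13389) = 520.91 s.

521 s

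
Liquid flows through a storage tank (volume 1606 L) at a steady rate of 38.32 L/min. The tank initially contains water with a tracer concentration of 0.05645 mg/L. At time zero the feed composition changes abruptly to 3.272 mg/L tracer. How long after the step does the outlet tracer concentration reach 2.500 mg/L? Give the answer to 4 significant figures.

59.80 min

Species balance: V dC/dt = Q(C_in − C) ⇒ τ = V/Q = 41.9102 min.
C(t) = C_in + (C₀ − C_in) e^(−t/τ). Set C = 2.500 and solve for t:
e^(−t/τ) = (C − C_in)/(C₀ − C_in) = (2.500 − 3.272)/(0.05645 − 3.272) = 0.240083
t = −τ ln(…) = 41.9102 × 1.42677 = 59.7962 min.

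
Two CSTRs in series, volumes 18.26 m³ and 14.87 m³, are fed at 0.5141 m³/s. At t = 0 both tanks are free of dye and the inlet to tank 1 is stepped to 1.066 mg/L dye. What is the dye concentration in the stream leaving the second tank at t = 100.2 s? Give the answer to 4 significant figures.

0.8705 mg/L

Each tank obeys Vᵢ dCᵢ/dt = Q(Cᵢ₋₁ − Cᵢ), so τᵢ = Vᵢ/Q.
τ₁ = 18.26/0.5141 = 35.5184 s; τ₂ = 14.87/0.5141 = 28.9243 s.
Tank 1: C₁ = C_in(1 − e^(−t/τ₁)). Tank 2 (τ₁ ≠ τ₂): C₂ = C_in[1 − (τ₁ e^(−t/τ₁) − τ₂ e^(−t/τ₂))/(τ₁ − τ₂)].
At t = 100.2: e^(−t/τ₁) = 0.0595419, e^(−t/τ₂) = 0.0312977.
C₂ = 1.066·[1 − (35.5184·0.0595419 − 28.9243·0.0312977)/(6.59405)] = 1.066·0.816567 = 0.870460 mg/L.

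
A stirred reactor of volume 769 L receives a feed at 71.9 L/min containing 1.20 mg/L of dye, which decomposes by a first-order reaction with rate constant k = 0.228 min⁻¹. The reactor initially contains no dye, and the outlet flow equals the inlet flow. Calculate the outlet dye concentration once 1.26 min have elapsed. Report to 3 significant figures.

0.116 mg/L

V dC/dt = Q(C_in − C) − k V C.
This is linear with rate a = Q/V + k = 0.32150 min⁻¹.
C_ss = Q C_in/(Q + kV) = 0.34898 mg/L; C(t) = C_ss + (C₀ − C_ss) e^(−a t).
C(1.26) = 0.34898 + (-0.34898)·e^(−0.32150·1.26) = 0.34898 + (-0.34898)·0.66692 = 0.11624 mg/L.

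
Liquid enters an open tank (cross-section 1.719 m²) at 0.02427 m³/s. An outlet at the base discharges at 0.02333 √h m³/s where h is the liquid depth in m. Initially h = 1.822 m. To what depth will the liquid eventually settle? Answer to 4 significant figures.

1.082 m

A dh/dt = Q_in − 0.02333 √h. Steady state requires inflow = outflow:
Q_in = 0.02333 √h_ss ⇒ √h_ss = 0.02427/0.02333 = 1.04029.
h_ss = 1.04029² = 1.08221 m. (Since h₀ = 1.822 m > h_ss, the level will fall toward this value.)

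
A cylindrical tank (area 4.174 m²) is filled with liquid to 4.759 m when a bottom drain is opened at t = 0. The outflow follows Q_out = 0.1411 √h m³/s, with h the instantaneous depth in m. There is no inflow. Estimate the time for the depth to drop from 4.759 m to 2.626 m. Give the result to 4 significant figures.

Unsteady balance on liquid volume: A dh/dt = −0.1411 √h.
This is separable: 2 d(√h)/dt = −0.1411/A, so √h = √h₀ − (0.1411/(2A)) t.
t = 2A(√h₀ − √h)/0.1411 = 2·4.174·(√4.759 − √2.626)/0.1411
  = 8.34800 × (2.18151 − 1.62049) / 0.1411 = 33.1920 s.

33.19 s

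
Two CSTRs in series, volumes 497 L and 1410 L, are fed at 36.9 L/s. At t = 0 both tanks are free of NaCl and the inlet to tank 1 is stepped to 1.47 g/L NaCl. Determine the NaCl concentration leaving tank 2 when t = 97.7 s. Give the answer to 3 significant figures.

1.29 g/L

Each tank obeys Vᵢ dCᵢ/dt = Q(Cᵢ₋₁ − Cᵢ), so τᵢ = Vᵢ/Q.
τ₁ = 497/36.9 = 13.469 s; τ₂ = 1410/36.9 = 38.211 s.
Tank 1: C₁ = C_in(1 − e^(−t/τ₁)). Tank 2 (τ₁ ≠ τ₂): C₂ = C_in[1 − (τ₁ e^(−t/τ₁) − τ₂ e^(−t/τ₂))/(τ₁ − τ₂)].
At t = 97.7: e^(−t/τ₁) = 0.00070749, e^(−t/τ₂) = 0.077550.
C₂ = 1.47·[1 − (13.469·0.00070749 − 38.211·0.077550)/(-24.743)] = 1.47·0.88062 = 1.2945 g/L.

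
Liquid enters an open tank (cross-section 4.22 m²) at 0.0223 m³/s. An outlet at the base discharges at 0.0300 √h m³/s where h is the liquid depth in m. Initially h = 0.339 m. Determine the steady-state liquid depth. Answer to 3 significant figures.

Volume balance on the tank: A dh/dt = Q_in − 0.0300 √h. At steady state dh/dt = 0:
Q_in = 0.0300 √h_ss ⇒ √h_ss = 0.0223/0.0300 = 0.74333.
h_ss = 0.74333² = 0.55254 m. (Since h₀ = 0.339 m < h_ss, the level will rise toward this value.)

0.553 m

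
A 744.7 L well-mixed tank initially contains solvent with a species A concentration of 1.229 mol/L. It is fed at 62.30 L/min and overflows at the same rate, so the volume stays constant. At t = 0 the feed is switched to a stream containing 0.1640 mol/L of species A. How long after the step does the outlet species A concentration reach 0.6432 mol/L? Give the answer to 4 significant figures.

9.546 min

Unsteady species balance (constant V, well mixed): V dC/dt = Q(C_in − C), so τ = V/Q = 11.9535 min.
C(t) = C_in + (C₀ − C_in) e^(−t/τ). Set C = 0.6432 and solve for t:
e^(−t/τ) = (C − C_in)/(C₀ − C_in) = (0.6432 − 0.1640)/(1.229 − 0.1640) = 0.449953
t = −τ ln(…) = 11.9535 × 0.798612 = 9.54617 min.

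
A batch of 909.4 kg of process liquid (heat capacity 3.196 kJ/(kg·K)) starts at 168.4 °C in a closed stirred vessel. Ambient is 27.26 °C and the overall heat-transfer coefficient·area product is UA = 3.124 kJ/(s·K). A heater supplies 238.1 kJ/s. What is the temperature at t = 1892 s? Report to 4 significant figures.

112.0 °C

Heat balance on the well-mixed liquid: M c_p dT/dt = −UA(T − T_amb) + Q̇.
dT/dt = (T_ss − T)/τ with T_ss = T_amb + Q̇/UA = 27.26 + 238.1/3.124 = 103.476 °C, τ = M c_p/UA = 909.4·3.196/3.124 = 930.359 s.
Solution: T(t) = T_ss + (T₀ − T_ss) e^(−t/τ).
T(1892) = 103.476 + (64.9236)·0.130861 = 111.972 °C.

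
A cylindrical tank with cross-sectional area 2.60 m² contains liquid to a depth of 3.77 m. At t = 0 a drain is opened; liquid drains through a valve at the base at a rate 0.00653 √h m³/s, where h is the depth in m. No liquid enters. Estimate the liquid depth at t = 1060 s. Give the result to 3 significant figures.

0.373 m

With no inflow, A dh/dt = −0.00653 √h.
This is separable: 2 d(√h)/dt = −0.00653/A, so √h = √h₀ − (0.00653/(2A)) t.
√h = √3.77 − 0.00653·1060/(2·2.60) = 1.9416 − 1.3311 = 0.61053.
h = 0.61053² = 0.37275 m.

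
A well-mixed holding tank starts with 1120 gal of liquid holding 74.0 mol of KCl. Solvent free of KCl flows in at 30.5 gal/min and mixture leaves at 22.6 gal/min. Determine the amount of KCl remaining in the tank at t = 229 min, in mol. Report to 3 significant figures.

4.73 mol

Total volume: dV/dt = Q_in − Q_out = 7.9000 gal/min, so V(t) = 1120 + 7.9000 t and V(229) = 2929.1 gal.
No KCl enters, so dm/dt = −Q_out · (m/V).
Separate: dm/m = −Q_out dt/V(t) ⇒ ln(m/m₀) = −(Q_out/(Q_in−Q_out)) ln(V/V₀).
m = m₀ (V₀/V)^(Q_out/(Q_in−Q_out)) = 74.0 × (1120/2929.1)^(2.8608) = 4.7295 mol.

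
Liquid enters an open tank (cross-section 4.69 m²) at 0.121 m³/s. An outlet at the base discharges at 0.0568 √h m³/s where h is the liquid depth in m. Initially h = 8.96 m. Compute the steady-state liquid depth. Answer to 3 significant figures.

4.54 m

Level balance: A dh/dt = 0.121 − 0.0568 √h. Setting dh/dt = 0:
Q_in = 0.0568 √h_ss ⇒ √h_ss = 0.121/0.0568 = 2.1303.
h_ss = 2.1303² = 4.5381 m. (Since h₀ = 8.96 m > h_ss, the level will fall toward this value.)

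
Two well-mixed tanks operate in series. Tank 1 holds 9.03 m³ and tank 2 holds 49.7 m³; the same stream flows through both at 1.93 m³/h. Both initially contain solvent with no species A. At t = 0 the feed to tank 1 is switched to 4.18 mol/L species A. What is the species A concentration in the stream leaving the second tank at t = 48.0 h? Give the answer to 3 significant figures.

Time constants: τᵢ = Vᵢ/Q for each well-mixed tank.
τ₁ = 9.03/1.93 = 4.6788 h; τ₂ = 49.7/1.93 = 25.751 h.
Solving the cascade with C₁(0)=C₂(0)=0 gives C₂(t) = C_in[1 − (τ₁ e^(−t/τ₁) − τ₂ e^(−t/τ₂))/(τ₁ − τ₂)].
At t = 48.0: e^(−t/τ₁) = 3.5036e-05, e^(−t/τ₂) = 0.15505.
C₂ = 4.18·[1 − (4.6788·3.5036e-05 − 25.751·0.15505)/(-21.073)] = 4.18·0.81053 = 3.3880 mol/L.

3.39 mol/L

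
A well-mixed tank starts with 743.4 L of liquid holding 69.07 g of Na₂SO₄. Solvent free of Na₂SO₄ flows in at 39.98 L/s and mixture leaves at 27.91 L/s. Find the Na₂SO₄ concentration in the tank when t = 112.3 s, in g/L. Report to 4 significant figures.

Total volume: dV/dt = Q_in − Q_out = 12.0700 L/s, so V(t) = 743.4 + 12.0700 t and V(112.3) = 2098.86 L.
No Na₂SO₄ enters, so dm/dt = −Q_out · (m/V).
dm/m = −Q_out dt/(V₀ + 12.0700 t); integrating gives ln(m/m₀) = −(Q_out/(Q_in−Q_out)) ln(V/V₀).
m = m₀ (V₀/V)^(Q_out/(Q_in−Q_out)) = 69.07 × (743.4/2098.86)^(2.31234) = 6.26577 g.
C = m/V = 6.26577/2098.86 = 0.00298532 g/L.

0.002985 g/L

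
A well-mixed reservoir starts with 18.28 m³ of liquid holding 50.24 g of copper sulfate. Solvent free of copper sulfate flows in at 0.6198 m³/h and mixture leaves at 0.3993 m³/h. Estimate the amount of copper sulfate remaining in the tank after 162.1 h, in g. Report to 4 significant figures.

Total volume: dV/dt = Q_in − Q_out = 0.220500 m³/h, so V(t) = 18.28 + 0.220500 t and V(162.1) = 54.0231 m³.
Solute balance: dm/dt = 0 − Q_out C = −Q_out m/V(t).
Separate: dm/m = −Q_out dt/V(t) ⇒ ln(m/m₀) = −(Q_out/(Q_in−Q_out)) ln(V/V₀).
m = m₀ (V₀/V)^(Q_out/(Q_in−Q_out)) = 50.24 × (18.28/54.0231)^(1.81088) = 7.06061 g.

7.061 g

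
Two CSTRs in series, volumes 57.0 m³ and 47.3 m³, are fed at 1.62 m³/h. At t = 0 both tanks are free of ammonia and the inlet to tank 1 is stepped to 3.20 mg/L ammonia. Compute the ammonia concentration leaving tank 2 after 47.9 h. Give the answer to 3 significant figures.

Species balance on tank i: dCᵢ/dt = (Cᵢ₋₁ − Cᵢ)/τᵢ with τᵢ = Vᵢ/Q.
τ₁ = 57.0/1.62 = 35.185 h; τ₂ = 47.3/1.62 = 29.198 h.
Tank 1: C₁ = C_in(1 − e^(−t/τ₁)). Tank 2 (τ₁ ≠ τ₂): C₂ = C_in[1 − (τ₁ e^(−t/τ₁) − τ₂ e^(−t/τ₂))/(τ₁ − τ₂)].
At t = 47.9: e^(−t/τ₁) = 0.25631, e^(−t/τ₂) = 0.19387.
C₂ = 3.20·[1 − (35.185·0.25631 − 29.198·0.19387)/(5.9877)] = 3.20·0.43923 = 1.4055 mg/L.

1.41 mg/L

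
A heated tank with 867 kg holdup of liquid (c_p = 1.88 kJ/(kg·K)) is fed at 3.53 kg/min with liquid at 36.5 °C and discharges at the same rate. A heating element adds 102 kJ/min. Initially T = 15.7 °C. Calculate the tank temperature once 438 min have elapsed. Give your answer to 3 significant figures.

Unsteady energy balance on the tank contents: M c_p dT/dt = ṁ c_p (T_in − T) + 102.
τ = M/ṁ = 245.61 min; T_ss = T_in + Q̇/(ṁ c_p) = 36.5 + 102/(3.53·1.88) = 51.870 °C.
This is linear first-order; T(t) = T_ss + (T₀ − T_ss) e^(−t/τ).
T(438) = 51.870 + (-36.170)·e^(−438/245.61) = 51.870 + (-36.170)·0.16808 = 45.790 °C.

45.8 °C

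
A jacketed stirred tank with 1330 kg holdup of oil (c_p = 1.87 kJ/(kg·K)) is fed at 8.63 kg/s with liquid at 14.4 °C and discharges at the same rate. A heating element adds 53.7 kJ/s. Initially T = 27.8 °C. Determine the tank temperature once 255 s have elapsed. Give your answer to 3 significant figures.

M c_p dT/dt = ṁ c_p (T_in − T) + Q̇.
τ = M/ṁ = 154.11 s; T_ss = T_in + Q̇/(ṁ c_p) = 14.4 + 53.7/(8.63·1.87) = 17.728 °C.
Integrating: T(t) = T_ss + (T₀ − T_ss) e^(−t/τ).
T(255) = 17.728 + (10.072)·e^(−255/154.11) = 17.728 + (10.072)·0.19116 = 19.653 °C.

19.7 °C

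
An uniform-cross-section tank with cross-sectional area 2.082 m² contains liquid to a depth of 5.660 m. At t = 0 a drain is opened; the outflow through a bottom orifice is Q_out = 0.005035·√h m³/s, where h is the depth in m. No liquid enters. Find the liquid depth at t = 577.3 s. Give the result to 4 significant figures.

Volume balance on the tank: A dh/dt = −0.005035 √h.
Separate and integrate: 2(√h − √h₀) = −(0.005035/A) t.
√h = √5.660 − 0.005035·577.3/(2·2.082) = 2.37908 − 0.698056 = 1.68102.
h = 1.68102² = 2.82583 m.

2.826 m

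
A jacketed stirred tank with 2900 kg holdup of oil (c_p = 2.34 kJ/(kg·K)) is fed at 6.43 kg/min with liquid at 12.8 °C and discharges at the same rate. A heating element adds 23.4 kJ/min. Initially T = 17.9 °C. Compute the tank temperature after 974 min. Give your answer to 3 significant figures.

14.8 °C

Heat balance on the well-mixed liquid: M c_p dT/dt = ṁ c_p (T_in − T) + 23.4.
Rearrange: dT/dt = (T_ss − T)/τ with τ = M/ṁ = 451.01 min and T_ss = T_in + Q̇/(ṁ c_p) = 14.355 °C.
This is linear first-order; T(t) = T_ss + (T₀ − T_ss) e^(−t/τ).
T(974) = 14.355 + (3.5448)·e^(−974/451.01) = 14.355 + (3.5448)·0.11537 = 14.764 °C.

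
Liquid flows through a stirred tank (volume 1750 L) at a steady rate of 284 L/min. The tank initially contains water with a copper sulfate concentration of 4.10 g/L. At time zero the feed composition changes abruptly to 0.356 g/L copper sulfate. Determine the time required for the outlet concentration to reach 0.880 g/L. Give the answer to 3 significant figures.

12.1 min

Species balance: V dC/dt = Q(C_in − C) ⇒ τ = V/Q = 6.1620 min.
C(t) = C_in + (C₀ − C_in) e^(−t/τ). Set C = 0.880 and solve for t:
e^(−t/τ) = (C − C_in)/(C₀ − C_in) = (0.880 − 0.356)/(4.10 − 0.356) = 0.13996
t = −τ ln(…) = 6.1620 × 1.9664 = 12.117 min.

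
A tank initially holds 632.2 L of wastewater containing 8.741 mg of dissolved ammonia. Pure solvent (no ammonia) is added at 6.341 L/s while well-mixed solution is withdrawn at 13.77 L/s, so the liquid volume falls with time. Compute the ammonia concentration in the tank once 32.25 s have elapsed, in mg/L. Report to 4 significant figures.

0.009207 mg/L

Let m(t) be the amount of ammonia. Volume: V(t) = V₀ + (Q_in − Q_out) t = 632.2 − 7.42900 t; V(32.25) = 392.615 L.
Solute balance: dm/dt = 0 − Q_out C = −Q_out m/V(t).
dm/m = −Q_out dt/(V₀ − 7.42900 t); integrating gives ln(m/m₀) = −(Q_out/(Q_in−Q_out)) ln(V/V₀).
m = m₀ (V₀/V)^(Q_out/(Q_in−Q_out)) = 8.741 × (632.2/392.615)^(-1.85355) = 3.61480 mg.
C = m/V = 3.61480/392.615 = 0.00920700 mg/L.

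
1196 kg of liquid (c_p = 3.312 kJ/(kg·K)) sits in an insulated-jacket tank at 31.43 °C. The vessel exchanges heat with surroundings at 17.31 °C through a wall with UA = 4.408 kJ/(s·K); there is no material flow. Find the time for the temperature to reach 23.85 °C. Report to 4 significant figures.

691.6 s

Unsteady energy balance on the tank contents: M c_p dT/dt = −UA(T − T_amb).
τ = M c_p/UA = 898.628 s; T_ss = T_amb = 17.3100 °C.
T(t) = T_ss + (T₀ − T_ss)e^(−t/τ); set T = 23.85:
t = −τ ln[(T − T_ss)/(T₀ − T_ss)] = −898.628 · ln(0.463173) = 691.634 s.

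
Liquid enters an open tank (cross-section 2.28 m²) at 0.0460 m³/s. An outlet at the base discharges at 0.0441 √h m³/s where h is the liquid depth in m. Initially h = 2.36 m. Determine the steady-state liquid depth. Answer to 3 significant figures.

1.09 m

A dh/dt = Q_in − 0.0441 √h. Steady state requires inflow = outflow:
Q_in = 0.0441 √h_ss ⇒ √h_ss = 0.0460/0.0441 = 1.0431.
h_ss = 1.0431² = 1.0880 m. (Since h₀ = 2.36 m > h_ss, the level will fall toward this value.)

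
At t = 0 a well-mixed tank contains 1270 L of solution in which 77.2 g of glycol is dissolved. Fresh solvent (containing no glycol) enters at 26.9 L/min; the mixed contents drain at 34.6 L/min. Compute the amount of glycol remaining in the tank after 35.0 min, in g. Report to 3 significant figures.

Total volume: dV/dt = Q_in − Q_out = -7.7000 L/min, so V(t) = 1270 − 7.7000 t and V(35.0) = 1000.5 L.
Species balance (pure solvent in): dm/dt = −Q_out · m/V(t).
Separate: dm/m = −Q_out dt/V(t) ⇒ ln(m/m₀) = −(Q_out/(Q_in−Q_out)) ln(V/V₀).
m = m₀ (V₀/V)^(Q_out/(Q_in−Q_out)) = 77.2 × (1270/1000.5)^(-4.4935) = 26.433 g.

26.4 g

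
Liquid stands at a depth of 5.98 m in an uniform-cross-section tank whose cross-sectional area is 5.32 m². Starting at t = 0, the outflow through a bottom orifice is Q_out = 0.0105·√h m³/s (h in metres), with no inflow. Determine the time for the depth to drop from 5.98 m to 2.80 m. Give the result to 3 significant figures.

782 s

With no inflow, A dh/dt = −0.0105 √h.
Separate and integrate: 2(√h − √h₀) = −(0.0105/A) t.
t = 2A(√h₀ − √h)/0.0105 = 2·5.32·(√5.98 − √2.80)/0.0105
  = 10.640 × (2.4454 − 1.6733) / 0.0105 = 782.38 s.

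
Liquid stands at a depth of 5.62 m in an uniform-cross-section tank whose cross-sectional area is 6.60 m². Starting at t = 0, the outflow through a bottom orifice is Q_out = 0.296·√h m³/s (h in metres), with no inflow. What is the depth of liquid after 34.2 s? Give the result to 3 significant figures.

Volume balance on the tank: A dh/dt = −0.296 √h.
∫ h^(−1/2) dh = −(0.296/A) ∫ dt, giving 2√h = 2√h₀ − (0.296/A) t.
√h = √5.62 − 0.296·34.2/(2·6.60) = 2.3707 − 0.76691 = 1.6037.
h = 1.6037² = 2.5720 m.

2.57 m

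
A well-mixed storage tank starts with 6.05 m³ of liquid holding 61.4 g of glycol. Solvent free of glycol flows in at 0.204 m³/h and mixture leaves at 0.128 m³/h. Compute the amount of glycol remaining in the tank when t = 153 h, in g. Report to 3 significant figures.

10.1 g

Let m(t) be the amount of glycol. Volume: V(t) = V₀ + (Q_in − Q_out) t = 6.05 + 0.076000 t; V(153) = 17.678 m³.
Solute balance: dm/dt = 0 − Q_out C = −Q_out m/V(t).
dm/m = −Q_out dt/(V₀ + 0.076000 t); integrating gives ln(m/m₀) = −(Q_out/(Q_in−Q_out)) ln(V/V₀).
m = m₀ (V₀/V)^(Q_out/(Q_in−Q_out)) = 61.4 × (6.05/17.678)^(1.6842) = 10.089 g.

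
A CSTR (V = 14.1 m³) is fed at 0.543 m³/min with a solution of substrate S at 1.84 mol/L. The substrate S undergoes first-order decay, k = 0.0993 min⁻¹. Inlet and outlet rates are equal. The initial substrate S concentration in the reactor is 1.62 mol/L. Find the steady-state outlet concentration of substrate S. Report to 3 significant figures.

0.514 mol/L

Accumulation = in − out − consumed: V dC/dt = Q C_in − Q C − k V C.
Steady state (dC/dt = 0): C_ss = Q C_in/(Q + kV) = C_in/(1 + kV/Q).
C_ss = 0.543·1.84/(0.543 + 0.0993·14.1) = 0.99912/1.9431 = 0.51418 mol/L.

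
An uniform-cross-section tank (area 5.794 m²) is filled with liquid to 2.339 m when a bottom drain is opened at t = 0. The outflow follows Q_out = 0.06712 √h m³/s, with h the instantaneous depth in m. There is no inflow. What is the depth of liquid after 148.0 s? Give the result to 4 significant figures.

With no inflow, A dh/dt = −0.06712 √h.
∫ h^(−1/2) dh = −(0.06712/A) ∫ dt, giving 2√h = 2√h₀ − (0.06712/A) t.
√h = √2.339 − 0.06712·148.0/(2·5.794) = 1.52938 − 0.857245 = 0.672134.
h = 0.672134² = 0.451763 m.

0.4518 m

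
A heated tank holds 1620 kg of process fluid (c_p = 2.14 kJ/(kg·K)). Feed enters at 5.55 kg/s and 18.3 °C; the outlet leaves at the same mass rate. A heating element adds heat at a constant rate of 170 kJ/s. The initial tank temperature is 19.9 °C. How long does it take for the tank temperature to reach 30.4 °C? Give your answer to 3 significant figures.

Energy balance: M c_p dT/dt = ṁ c_p (T_in − T) + 170.
τ = M/ṁ = 291.89 s; T_ss = T_in + Q̇/(ṁ c_p) = 32.613 °C.
T(t) = T_ss + (T₀ − T_ss) e^(−t/τ). Set T = 30.4:
e^(−t/τ) = (30.4 − 32.613)/(19.9 − 32.613) = 0.17410
t = −291.89 · ln(0.17410) = 510.27 s.

510 s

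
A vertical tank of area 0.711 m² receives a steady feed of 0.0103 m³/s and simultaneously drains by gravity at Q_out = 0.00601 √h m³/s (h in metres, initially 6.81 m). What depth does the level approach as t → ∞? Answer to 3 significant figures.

2.94 m

Volume balance on the tank: A dh/dt = Q_in − 0.00601 √h. At steady state dh/dt = 0:
Q_in = 0.00601 √h_ss ⇒ √h_ss = 0.0103/0.00601 = 1.7138.
h_ss = 1.7138² = 2.9371 m. (Since h₀ = 6.81 m > h_ss, the level will fall toward this value.)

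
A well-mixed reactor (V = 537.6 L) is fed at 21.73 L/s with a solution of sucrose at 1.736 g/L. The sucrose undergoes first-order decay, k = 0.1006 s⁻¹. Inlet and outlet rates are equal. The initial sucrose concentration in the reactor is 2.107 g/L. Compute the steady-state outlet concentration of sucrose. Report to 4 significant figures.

Species balance: V dC/dt = Q C_in − Q C − k V C.
At steady state: 0 = Q C_in − (Q + kV) C_ss, so C_ss = Q C_in/(Q + kV).
C_ss = 21.73·1.736/(21.73 + 0.1006·537.6) = 37.7233/75.8126 = 0.497586 g/L.

0.4976 g/L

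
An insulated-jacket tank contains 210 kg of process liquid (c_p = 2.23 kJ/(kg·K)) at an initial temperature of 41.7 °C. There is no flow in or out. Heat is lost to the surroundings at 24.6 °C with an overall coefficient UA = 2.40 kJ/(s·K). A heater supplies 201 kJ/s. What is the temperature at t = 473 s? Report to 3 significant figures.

Lumped-capacitance energy balance: M c_p dT/dt = UA(T_amb − T) + Q̇.
dT/dt = (T_ss − T)/τ with T_ss = T_amb + Q̇/UA = 24.6 + 201/2.40 = 108.35 °C, τ = M c_p/UA = 210·2.23/2.40 = 195.12 s.
This is linear first-order; T(t) = T_ss + (T₀ − T_ss) e^(−t/τ).
T(473) = 108.35 + (-66.650)·0.088559 = 102.45 °C.

102 °C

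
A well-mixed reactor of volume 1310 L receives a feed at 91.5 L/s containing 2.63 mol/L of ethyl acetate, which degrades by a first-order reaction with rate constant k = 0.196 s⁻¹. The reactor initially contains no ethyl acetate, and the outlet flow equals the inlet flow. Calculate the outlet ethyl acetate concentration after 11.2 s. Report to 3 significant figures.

0.656 mol/L

V dC/dt = Q(C_in − C) − k V C.
dC/dt = (Q/V) C_in − (Q/V + k) C; effective rate a = Q/V + k = 0.069847 + 0.196 = 0.26585 s⁻¹.
C_ss = Q C_in/(Q + kV) = 0.69099 mol/L; C(t) = C_ss + (C₀ − C_ss) e^(−a t).
C(11.2) = 0.69099 + (-0.69099)·e^(−0.26585·11.2) = 0.69099 + (-0.69099)·0.050920 = 0.65581 mol/L.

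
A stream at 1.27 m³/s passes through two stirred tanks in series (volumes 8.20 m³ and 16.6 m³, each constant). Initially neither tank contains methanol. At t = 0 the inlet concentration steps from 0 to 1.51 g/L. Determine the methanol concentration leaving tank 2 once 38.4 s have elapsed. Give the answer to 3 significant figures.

Each tank obeys Vᵢ dCᵢ/dt = Q(Cᵢ₋₁ − Cᵢ), so τᵢ = Vᵢ/Q.
τ₁ = 8.20/1.27 = 6.4567 s; τ₂ = 16.6/1.27 = 13.071 s.
Solving the cascade with C₁(0)=C₂(0)=0 gives C₂(t) = C_in[1 − (τ₁ e^(−t/τ₁) − τ₂ e^(−t/τ₂))/(τ₁ − τ₂)].
At t = 38.4: e^(−t/τ₁) = 0.0026128, e^(−t/τ₂) = 0.052981.
C₂ = 1.51·[1 − (6.4567·0.0026128 − 13.071·0.052981)/(-6.6142)] = 1.51·0.89785 = 1.3558 g/L.

1.36 g/L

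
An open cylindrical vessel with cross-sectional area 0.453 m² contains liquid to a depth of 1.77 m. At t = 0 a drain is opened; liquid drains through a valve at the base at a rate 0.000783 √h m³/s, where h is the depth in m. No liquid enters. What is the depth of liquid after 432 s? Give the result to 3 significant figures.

0.916 m

Volume balance on the tank: A dh/dt = −0.000783 √h.
Separate and integrate: 2(√h − √h₀) = −(0.000783/A) t.
√h = √1.77 − 0.000783·432/(2·0.453) = 1.3304 − 0.37335 = 0.95706.
h = 0.95706² = 0.91597 m.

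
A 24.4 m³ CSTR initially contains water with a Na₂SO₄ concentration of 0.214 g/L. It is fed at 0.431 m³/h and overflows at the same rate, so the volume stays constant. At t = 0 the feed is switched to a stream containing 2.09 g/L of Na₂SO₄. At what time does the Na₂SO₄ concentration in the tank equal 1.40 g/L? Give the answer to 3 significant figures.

Species balance: V dC/dt = Q(C_in − C) ⇒ τ = V/Q = 56.613 h.
C(t) = C_in + (C₀ − C_in) e^(−t/τ). Set C = 1.40 and solve for t:
e^(−t/τ) = (C − C_in)/(C₀ − C_in) = (1.40 − 2.09)/(0.214 − 2.09) = 0.36780
t = −τ ln(…) = 56.613 × 1.0002 = 56.624 h.

56.6 h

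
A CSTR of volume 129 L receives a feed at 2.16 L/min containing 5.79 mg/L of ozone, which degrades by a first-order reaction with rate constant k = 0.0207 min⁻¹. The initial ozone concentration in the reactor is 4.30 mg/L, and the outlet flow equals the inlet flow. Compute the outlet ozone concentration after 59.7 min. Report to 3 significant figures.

2.77 mg/L

Species balance: V dC/dt = Q C_in − Q C − k V C.
This is linear with rate a = Q/V + k = 0.037444 min⁻¹.
C_ss = Q C_in/(Q + kV) = 2.5892 mg/L; C(t) = C_ss + (C₀ − C_ss) e^(−a t).
C(59.7) = 2.5892 + (1.7108)·e^(−0.037444·59.7) = 2.5892 + (1.7108)·0.10695 = 2.7721 mg/L.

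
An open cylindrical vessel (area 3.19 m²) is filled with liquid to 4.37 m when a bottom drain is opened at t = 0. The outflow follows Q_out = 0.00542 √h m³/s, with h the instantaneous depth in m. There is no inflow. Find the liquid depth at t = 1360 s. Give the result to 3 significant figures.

0.874 m

Accumulation of liquid (constant cross-section A): A dh/dt = −0.00542 √h.
Separate and integrate: 2(√h − √h₀) = −(0.00542/A) t.
√h = √4.37 − 0.00542·1360/(2·3.19) = 2.0905 − 1.1554 = 0.93509.
h = 0.93509² = 0.87440 m.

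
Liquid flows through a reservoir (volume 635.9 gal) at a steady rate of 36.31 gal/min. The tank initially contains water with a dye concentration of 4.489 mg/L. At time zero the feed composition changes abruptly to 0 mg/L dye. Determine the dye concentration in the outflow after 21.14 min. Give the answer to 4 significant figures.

Unsteady species balance (constant V, well mixed): V dC/dt = Q(C_in − C).
Rewrite as dC/dt + C/τ = C_in/τ, τ = V/Q = 17.5131 min.
This is linear first-order; C(t) = C_in + (C₀ − C_in) e^(−t/τ).
C(21.14) = 0 + (4.489 − 0)·e^(−21.14/17.5131) = 0 + (4.48900)·0.299064 = 1.34250 mg/L.

1.342 mg/L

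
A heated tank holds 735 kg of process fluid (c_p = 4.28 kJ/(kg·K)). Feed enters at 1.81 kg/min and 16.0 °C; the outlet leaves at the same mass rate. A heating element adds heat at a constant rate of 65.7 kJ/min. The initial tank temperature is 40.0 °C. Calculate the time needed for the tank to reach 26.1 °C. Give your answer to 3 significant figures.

Energy balance: M c_p dT/dt = ṁ c_p (T_in − T) + 65.7.
τ = M/ṁ = 406.08 min; T_ss = T_in + Q̇/(ṁ c_p) = 24.481 °C.
T(t) = T_ss + (T₀ − T_ss) e^(−t/τ). Set T = 26.1:
e^(−t/τ) = (26.1 − 24.481)/(40.0 − 24.481) = 0.10433
t = −406.08 · ln(0.10433) = 917.82 min.

918 min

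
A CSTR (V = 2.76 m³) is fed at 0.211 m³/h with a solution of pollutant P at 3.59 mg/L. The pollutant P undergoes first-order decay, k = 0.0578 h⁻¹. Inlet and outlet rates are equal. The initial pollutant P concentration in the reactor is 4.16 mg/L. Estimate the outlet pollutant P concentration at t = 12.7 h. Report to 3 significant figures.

2.43 mg/L

Accumulation = in − out − consumed: V dC/dt = Q C_in − Q C − k V C.
dC/dt = (Q/V) C_in − (Q/V + k) C; effective rate a = Q/V + k = 0.076449 + 0.0578 = 0.13425 h⁻¹.
C_ss = Q C_in/(Q + kV) = 2.0444 mg/L; C(t) = C_ss + (C₀ − C_ss) e^(−a t).
C(12.7) = 2.0444 + (2.1156)·e^(−0.13425·12.7) = 2.0444 + (2.1156)·0.18178 = 2.4289 mg/L.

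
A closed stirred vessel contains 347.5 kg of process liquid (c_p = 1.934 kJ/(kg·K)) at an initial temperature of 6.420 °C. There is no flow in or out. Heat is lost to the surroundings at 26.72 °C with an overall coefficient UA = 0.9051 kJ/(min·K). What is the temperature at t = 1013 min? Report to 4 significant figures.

21.53 °C

Heat balance on the well-mixed liquid: M c_p dT/dt = −UA(T − T_amb).
dT/dt = (T_ss − T)/τ with T_ss = T_amb = 26.7200 °C, τ = M c_p/UA = 347.5·1.934/0.9051 = 742.531 min.
T approaches T_ss exponentially: T(t) = T_ss + (T₀ − T_ss) e^(−t/τ).
T(1013) = 26.7200 + (-20.3000)·0.255572 = 21.5319 °C.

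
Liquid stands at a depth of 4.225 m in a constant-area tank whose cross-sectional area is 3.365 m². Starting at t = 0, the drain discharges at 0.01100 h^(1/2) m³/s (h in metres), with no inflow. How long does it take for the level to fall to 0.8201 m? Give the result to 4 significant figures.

A dh/dt = −Q_out = −0.01100 √h.
Separate and integrate: 2(√h − √h₀) = −(0.01100/A) t.
t = 2A(√h₀ − √h)/0.01100 = 2·3.365·(√4.225 − √0.8201)/0.01100
  = 6.73000 × (2.05548 − 0.905594) / 0.01100 = 703.522 s.

703.5 s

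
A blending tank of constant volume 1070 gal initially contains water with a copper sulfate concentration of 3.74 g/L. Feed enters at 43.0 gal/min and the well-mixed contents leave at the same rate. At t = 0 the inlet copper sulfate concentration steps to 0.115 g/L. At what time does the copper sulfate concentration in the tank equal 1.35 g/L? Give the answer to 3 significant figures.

Species balance: V dC/dt = Q(C_in − C) ⇒ τ = V/Q = 24.884 min.
C(t) = C_in + (C₀ − C_in) e^(−t/τ). Set C = 1.35 and solve for t:
e^(−t/τ) = (C − C_in)/(C₀ − C_in) = (1.35 − 0.115)/(3.74 − 0.115) = 0.34069
t = −τ ln(…) = 24.884 × 1.0768 = 26.794 min.

26.8 min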